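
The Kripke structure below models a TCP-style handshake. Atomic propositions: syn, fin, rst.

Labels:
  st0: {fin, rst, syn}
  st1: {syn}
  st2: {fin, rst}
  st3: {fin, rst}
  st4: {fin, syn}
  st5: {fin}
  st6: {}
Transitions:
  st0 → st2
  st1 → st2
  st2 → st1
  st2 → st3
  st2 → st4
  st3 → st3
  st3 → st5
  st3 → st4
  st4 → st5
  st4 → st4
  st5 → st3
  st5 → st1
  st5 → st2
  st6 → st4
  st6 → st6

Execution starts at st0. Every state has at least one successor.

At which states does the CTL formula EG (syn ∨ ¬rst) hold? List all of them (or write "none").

{st4, st6}

States satisfying syn ∨ ¬rst: {st0, st1, st4, st5, st6}.
States satisfying EG (syn ∨ ¬rst): {st4, st6}.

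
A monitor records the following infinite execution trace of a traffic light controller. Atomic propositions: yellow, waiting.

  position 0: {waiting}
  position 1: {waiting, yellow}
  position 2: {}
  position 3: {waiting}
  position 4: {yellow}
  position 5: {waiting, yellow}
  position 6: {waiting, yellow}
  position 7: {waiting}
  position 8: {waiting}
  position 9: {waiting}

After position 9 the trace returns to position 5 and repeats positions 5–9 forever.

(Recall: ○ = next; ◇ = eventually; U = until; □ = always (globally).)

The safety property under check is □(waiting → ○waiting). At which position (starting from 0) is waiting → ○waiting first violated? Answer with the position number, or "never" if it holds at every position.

1

Check waiting → ○waiting at each position in order: 0 ✓.
At position 1 the labels are {waiting, yellow} and the next position 2 has {}, so waiting → ○waiting is false there. This is the first violation.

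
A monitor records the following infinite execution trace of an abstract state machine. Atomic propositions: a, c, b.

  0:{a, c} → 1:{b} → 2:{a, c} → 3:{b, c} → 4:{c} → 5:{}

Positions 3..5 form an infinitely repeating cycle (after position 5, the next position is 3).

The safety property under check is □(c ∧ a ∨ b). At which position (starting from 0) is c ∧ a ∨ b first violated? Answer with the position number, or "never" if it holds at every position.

4

Check c ∧ a ∨ b at each position in order: 0 ✓, 1 ✓, 2 ✓, 3 ✓.
At position 4 the labels are {c}, so c ∧ a ∨ b is false there. This is the first violation.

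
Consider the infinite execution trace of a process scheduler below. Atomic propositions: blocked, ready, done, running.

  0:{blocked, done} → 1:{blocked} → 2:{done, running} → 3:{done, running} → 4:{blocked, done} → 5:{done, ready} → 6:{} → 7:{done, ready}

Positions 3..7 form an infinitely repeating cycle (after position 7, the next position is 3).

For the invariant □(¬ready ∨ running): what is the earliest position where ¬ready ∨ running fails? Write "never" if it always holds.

Check ¬ready ∨ running at each position in order: 0 ✓, 1 ✓, 2 ✓, 3 ✓, 4 ✓.
At position 5 the labels are {done, ready}, so ¬ready ∨ running is false there. This is the first violation.

5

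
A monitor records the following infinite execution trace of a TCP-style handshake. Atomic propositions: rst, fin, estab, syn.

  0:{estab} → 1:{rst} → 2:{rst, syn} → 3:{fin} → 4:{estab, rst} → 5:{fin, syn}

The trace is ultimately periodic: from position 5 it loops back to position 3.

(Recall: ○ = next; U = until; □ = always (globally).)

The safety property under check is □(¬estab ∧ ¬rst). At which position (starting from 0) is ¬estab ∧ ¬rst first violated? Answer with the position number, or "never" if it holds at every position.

0

At position 0 the labels are {estab}, so ¬estab ∧ ¬rst is false there. This is the first violation.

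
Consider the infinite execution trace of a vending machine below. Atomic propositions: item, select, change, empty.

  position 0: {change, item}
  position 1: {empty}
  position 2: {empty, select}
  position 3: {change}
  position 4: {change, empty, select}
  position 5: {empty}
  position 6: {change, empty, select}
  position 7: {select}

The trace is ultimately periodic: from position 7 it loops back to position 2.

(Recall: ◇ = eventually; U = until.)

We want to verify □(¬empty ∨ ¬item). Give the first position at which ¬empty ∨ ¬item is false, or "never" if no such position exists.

never

¬empty ∨ ¬item holds at every position 0..7, and those are all the positions the trace ever visits, so the invariant □(¬empty ∨ ¬item) is never violated.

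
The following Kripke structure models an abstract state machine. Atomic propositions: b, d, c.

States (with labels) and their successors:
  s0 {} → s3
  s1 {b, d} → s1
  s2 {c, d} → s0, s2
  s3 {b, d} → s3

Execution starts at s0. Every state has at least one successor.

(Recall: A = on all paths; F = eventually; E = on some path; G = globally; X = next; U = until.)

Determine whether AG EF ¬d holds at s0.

Violated

States satisfying EF ¬d: {s0, s2}.
States satisfying AG EF ¬d: ∅.
s3 is reachable from s0 and violates EF ¬d, so AG fails at s0.
s0 ∉ Sat(AG EF ¬d).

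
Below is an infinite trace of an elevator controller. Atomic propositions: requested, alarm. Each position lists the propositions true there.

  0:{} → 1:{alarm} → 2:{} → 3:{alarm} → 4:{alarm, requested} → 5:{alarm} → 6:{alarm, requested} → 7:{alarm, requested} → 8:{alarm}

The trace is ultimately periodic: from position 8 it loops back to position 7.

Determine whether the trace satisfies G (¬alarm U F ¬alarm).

Does not hold

¬alarm U F ¬alarm must hold at every position from 0 onward. It fails at position 3, so G (¬alarm U F ¬alarm) is false.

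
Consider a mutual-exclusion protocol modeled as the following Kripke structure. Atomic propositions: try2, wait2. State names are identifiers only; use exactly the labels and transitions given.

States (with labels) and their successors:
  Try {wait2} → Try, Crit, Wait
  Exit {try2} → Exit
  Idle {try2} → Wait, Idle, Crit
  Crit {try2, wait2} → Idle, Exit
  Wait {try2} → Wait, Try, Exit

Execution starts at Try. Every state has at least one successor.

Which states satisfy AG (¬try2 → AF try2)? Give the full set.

{Exit}

States satisfying ¬try2 → AF try2: {Exit, Idle, Crit, Wait}.
States satisfying AG (¬try2 → AF try2): {Exit}.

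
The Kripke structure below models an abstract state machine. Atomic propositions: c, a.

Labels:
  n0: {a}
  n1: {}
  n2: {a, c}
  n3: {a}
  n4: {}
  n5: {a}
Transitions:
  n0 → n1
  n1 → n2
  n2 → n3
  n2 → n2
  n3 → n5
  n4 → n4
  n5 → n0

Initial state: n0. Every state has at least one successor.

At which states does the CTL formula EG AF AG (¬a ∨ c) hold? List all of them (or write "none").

States satisfying AF AG (¬a ∨ c): {n4}.
States satisfying EG AF AG (¬a ∨ c): {n4}.

{n4}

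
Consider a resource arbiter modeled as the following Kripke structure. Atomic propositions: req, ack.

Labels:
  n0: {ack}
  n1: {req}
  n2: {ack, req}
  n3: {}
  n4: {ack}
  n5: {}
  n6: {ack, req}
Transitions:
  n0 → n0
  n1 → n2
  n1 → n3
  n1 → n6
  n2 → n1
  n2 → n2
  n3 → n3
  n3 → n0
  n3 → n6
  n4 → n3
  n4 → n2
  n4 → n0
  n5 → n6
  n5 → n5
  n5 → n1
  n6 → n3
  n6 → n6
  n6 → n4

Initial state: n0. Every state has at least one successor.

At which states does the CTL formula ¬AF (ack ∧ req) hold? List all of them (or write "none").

{n0, n1, n3, n4, n5}

States satisfying ack ∧ req: {n2, n6}.
States satisfying AF (ack ∧ req): {n2, n6}.
States satisfying ¬AF (ack ∧ req): {n0, n1, n3, n4, n5}.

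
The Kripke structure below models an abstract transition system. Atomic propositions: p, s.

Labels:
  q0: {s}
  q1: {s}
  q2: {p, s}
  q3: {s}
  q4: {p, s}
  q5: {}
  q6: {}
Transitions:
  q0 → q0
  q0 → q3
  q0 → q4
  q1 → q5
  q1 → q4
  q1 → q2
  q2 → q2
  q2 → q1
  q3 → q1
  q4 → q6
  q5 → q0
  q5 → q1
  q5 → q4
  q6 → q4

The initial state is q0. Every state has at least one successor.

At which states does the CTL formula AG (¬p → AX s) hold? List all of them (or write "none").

{q4, q6}

States satisfying ¬p → AX s: {q0, q2, q3, q4, q5, q6}.
States satisfying AG (¬p → AX s): {q4, q6}.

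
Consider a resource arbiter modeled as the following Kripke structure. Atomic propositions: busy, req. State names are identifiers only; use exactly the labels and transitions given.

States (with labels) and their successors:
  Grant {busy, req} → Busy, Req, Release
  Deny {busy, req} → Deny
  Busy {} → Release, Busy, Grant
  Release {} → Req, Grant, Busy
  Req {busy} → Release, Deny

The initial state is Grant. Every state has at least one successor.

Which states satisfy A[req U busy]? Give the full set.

States satisfying req: {Grant, Deny}.
States satisfying busy: {Grant, Deny, Req}.
States satisfying A[req U busy]: {Grant, Deny, Req}.

{Grant, Deny, Req}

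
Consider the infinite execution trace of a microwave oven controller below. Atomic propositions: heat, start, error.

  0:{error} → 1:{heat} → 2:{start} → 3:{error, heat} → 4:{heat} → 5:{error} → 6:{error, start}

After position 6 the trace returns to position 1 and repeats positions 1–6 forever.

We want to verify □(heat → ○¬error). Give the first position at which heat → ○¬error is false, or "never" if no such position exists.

Check heat → ○¬error at each position in order: 0 ✓, 1 ✓, 2 ✓, 3 ✓.
At position 4 the labels are {heat} and the next position 5 has {error}, so heat → ○¬error is false there. This is the first violation.

4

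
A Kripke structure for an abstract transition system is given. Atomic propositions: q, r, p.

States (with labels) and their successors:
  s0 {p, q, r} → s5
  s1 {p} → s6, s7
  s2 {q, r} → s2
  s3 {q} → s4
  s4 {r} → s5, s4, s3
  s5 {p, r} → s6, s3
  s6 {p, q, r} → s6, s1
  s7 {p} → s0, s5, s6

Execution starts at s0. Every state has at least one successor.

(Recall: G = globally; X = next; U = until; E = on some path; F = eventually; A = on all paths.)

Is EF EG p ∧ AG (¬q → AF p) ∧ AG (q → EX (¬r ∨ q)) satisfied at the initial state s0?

States satisfying EG p: {s0, s1, s5, s6, s7}.
States satisfying EF EG p: {s0, s1, s3, s4, s5, s6, s7}.
States satisfying ¬q → AF p: {s0, s1, s2, s3, s5, s6, s7}.
States satisfying AG (¬q → AF p): {s2}.
States satisfying q → EX (¬r ∨ q): {s1, s2, s4, s5, s6, s7}.
States satisfying AG (q → EX (¬r ∨ q)): {s2}.
States satisfying AG (¬q → AF p) ∧ AG (q → EX (¬r ∨ q)): {s2}.
States satisfying EF EG p ∧ AG (¬q → AF p) ∧ AG (q → EX (¬r ∨ q)): ∅.
s0 ∉ Sat(EF EG p ∧ AG (¬q → AF p) ∧ AG (q → EX (¬r ∨ q))).

Does not hold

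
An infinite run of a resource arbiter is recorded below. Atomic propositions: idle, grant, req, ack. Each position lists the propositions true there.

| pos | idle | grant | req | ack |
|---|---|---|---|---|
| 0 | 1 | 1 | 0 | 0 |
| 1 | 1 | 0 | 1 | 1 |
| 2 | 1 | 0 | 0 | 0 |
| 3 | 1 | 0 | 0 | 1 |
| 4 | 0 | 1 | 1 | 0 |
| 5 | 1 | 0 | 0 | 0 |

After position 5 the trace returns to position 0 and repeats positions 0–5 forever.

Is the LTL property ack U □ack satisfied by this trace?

Walking from position 0: at position 0, □ack has not yet held and ack fails, so ack U □ack is false.

Violated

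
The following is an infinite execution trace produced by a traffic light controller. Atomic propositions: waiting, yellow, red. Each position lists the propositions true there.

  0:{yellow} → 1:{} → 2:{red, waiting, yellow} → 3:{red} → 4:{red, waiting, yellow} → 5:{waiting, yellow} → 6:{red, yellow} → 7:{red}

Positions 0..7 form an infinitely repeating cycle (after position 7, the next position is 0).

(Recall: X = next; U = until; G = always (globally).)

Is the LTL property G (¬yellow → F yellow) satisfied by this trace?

¬yellow → F yellow holds at every position 0..7, and those are all positions ever visited, so G (¬yellow → F yellow) holds.
Positions where ¬yellow holds: 1, 3, 7.
Check F yellow at each: 1→ok, 3→ok, 7→ok.

Yes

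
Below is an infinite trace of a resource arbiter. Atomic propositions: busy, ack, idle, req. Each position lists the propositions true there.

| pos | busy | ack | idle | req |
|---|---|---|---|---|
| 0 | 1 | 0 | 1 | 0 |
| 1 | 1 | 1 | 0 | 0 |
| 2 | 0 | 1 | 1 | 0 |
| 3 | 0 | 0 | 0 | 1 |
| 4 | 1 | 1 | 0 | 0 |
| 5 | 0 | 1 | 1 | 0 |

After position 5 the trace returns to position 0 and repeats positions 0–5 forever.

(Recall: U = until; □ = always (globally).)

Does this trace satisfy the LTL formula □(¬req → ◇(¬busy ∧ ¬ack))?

Holds

¬req → ◇(¬busy ∧ ¬ack) holds at every position 0..5, and those are all positions ever visited, so □(¬req → ◇(¬busy ∧ ¬ack)) holds.
Positions where ¬req holds: 0, 1, 2, 4, 5.
Check ◇(¬busy ∧ ¬ack) at each: 0→ok, 1→ok, 2→ok, 4→ok, 5→ok.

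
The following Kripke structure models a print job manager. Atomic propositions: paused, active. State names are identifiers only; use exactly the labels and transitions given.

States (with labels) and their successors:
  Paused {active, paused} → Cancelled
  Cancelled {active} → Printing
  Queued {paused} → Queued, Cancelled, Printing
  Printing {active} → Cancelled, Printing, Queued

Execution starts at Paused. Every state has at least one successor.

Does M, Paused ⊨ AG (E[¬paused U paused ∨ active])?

States satisfying E[¬paused U paused ∨ active]: {Paused, Cancelled, Queued, Printing}.
States satisfying AG (E[¬paused U paused ∨ active]): {Paused, Cancelled, Queued, Printing}.
Every state reachable from Paused satisfies E[¬paused U paused ∨ active].
Paused ∈ Sat(AG (E[¬paused U paused ∨ active])).

Satisfied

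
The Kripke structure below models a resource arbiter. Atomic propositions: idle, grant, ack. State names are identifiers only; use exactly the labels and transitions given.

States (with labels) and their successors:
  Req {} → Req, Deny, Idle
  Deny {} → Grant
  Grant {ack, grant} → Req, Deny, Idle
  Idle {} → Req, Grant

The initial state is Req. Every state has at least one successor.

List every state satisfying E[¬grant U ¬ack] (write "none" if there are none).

{Req, Deny, Idle}

States satisfying ¬grant: {Req, Deny, Idle}.
States satisfying ¬ack: {Req, Deny, Idle}.
States satisfying E[¬grant U ¬ack]: {Req, Deny, Idle}.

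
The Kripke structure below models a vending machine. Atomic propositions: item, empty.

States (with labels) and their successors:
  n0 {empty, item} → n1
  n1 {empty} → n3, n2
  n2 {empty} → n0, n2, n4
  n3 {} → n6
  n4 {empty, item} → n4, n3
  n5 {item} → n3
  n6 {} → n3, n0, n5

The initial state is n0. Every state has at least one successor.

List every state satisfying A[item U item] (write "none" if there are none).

States satisfying item: {n0, n4, n5}.
States satisfying A[item U item]: {n0, n4, n5}.

{n0, n4, n5}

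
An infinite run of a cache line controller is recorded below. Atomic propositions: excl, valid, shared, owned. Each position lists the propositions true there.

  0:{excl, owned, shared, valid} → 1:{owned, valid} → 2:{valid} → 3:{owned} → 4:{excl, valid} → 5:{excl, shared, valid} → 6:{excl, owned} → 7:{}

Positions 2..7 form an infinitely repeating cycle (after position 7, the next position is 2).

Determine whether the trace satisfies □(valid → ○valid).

Does not hold

valid → ○valid must hold at every position from 0 onward. It fails at position 2, so □(valid → ○valid) is false.
Positions where valid holds: 0, 1, 2, 4, 5.
Check ○valid at each: 0→ok, 1→ok, 2→fails, 4→ok, 5→fails.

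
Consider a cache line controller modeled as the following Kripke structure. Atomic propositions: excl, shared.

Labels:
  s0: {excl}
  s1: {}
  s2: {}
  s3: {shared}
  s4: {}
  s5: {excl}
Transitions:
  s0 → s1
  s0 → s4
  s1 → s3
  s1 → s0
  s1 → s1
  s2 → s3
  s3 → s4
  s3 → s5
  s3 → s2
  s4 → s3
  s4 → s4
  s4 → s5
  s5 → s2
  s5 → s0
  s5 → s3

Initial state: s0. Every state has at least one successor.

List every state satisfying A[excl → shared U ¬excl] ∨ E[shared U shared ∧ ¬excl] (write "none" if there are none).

States satisfying excl → shared: {s1, s2, s3, s4}.
States satisfying ¬excl: {s1, s2, s3, s4}.
States satisfying A[excl → shared U ¬excl]: {s1, s2, s3, s4}.
States satisfying shared: {s3}.
States satisfying shared ∧ ¬excl: {s3}.
States satisfying E[shared U shared ∧ ¬excl]: {s3}.
States satisfying A[excl → shared U ¬excl] ∨ E[shared U shared ∧ ¬excl]: {s1, s2, s3, s4}.

{s1, s2, s3, s4}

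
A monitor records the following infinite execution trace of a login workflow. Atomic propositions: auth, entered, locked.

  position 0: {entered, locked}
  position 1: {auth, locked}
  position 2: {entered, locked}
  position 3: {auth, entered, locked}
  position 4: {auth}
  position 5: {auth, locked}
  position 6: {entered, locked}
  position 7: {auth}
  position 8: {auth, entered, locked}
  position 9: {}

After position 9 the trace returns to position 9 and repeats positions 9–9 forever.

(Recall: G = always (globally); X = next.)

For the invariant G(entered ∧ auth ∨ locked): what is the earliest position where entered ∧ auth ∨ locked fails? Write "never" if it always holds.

Check entered ∧ auth ∨ locked at each position in order: 0 ✓, 1 ✓, 2 ✓, 3 ✓.
At position 4 the labels are {auth}, so entered ∧ auth ∨ locked is false there. This is the first violation.

4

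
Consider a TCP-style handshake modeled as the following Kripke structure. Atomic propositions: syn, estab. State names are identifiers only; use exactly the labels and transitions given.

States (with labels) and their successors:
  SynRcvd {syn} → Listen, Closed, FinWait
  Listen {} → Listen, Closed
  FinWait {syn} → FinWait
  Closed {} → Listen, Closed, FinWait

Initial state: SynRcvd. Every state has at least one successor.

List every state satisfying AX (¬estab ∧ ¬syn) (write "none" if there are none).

States satisfying ¬estab ∧ ¬syn: {Listen, Closed}.
States satisfying AX (¬estab ∧ ¬syn): {Listen}.

{Listen}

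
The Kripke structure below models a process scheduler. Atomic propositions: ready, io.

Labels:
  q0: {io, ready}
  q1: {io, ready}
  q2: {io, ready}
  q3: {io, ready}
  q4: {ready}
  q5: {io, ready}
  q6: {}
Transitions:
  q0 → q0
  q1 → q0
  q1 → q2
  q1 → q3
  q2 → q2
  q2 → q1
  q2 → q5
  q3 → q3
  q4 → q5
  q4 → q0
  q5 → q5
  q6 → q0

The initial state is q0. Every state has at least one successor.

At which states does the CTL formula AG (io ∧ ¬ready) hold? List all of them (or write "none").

none

States satisfying io ∧ ¬ready: ∅.
States satisfying AG (io ∧ ¬ready): ∅.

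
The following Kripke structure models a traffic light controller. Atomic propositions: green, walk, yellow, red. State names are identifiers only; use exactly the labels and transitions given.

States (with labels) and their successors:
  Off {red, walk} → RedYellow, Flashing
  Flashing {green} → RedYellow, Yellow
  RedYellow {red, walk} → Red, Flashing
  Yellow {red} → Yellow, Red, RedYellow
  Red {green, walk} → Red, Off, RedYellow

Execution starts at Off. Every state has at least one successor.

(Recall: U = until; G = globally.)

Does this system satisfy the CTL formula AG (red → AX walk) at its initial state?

Violated

States satisfying red → AX walk: {Flashing, Red}.
States satisfying AG (red → AX walk): ∅.
Off is reachable from Off and violates red → AX walk, so AG fails at Off.
Off ∉ Sat(AG (red → AX walk)).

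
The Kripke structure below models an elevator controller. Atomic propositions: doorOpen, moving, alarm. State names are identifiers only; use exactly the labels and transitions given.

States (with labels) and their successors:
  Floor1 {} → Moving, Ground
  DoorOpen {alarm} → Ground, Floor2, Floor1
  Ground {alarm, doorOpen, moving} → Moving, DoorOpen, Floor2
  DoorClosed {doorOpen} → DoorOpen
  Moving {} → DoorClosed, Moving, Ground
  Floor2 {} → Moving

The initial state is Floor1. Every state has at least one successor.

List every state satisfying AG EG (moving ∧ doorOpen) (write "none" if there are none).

States satisfying EG (moving ∧ doorOpen): ∅.
States satisfying AG EG (moving ∧ doorOpen): ∅.

none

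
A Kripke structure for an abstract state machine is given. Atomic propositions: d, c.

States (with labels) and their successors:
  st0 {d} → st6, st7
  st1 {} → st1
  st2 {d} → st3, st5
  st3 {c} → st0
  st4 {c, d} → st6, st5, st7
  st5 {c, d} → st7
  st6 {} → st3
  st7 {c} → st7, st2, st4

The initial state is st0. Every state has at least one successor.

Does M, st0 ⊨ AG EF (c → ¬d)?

Yes

States satisfying EF (c → ¬d): {st0, st1, st2, st3, st4, st5, st6, st7}.
States satisfying AG EF (c → ¬d): {st0, st1, st2, st3, st4, st5, st6, st7}.
Every state reachable from st0 satisfies EF (c → ¬d).
st0 ∈ Sat(AG EF (c → ¬d)).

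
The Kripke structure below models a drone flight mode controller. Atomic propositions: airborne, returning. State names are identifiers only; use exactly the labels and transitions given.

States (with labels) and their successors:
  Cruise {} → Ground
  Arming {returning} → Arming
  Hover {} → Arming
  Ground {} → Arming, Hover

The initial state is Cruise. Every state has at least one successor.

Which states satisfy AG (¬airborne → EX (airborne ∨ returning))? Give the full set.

States satisfying ¬airborne → EX (airborne ∨ returning): {Arming, Hover, Ground}.
States satisfying AG (¬airborne → EX (airborne ∨ returning)): {Arming, Hover, Ground}.

{Arming, Hover, Ground}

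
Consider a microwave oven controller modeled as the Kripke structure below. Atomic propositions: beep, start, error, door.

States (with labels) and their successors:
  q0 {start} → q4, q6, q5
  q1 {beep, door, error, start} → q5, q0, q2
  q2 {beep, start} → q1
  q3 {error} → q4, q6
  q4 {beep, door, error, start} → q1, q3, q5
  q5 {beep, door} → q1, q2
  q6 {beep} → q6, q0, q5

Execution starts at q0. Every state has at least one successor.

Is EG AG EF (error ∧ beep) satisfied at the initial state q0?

States satisfying AG EF (error ∧ beep): {q0, q1, q2, q3, q4, q5, q6}.
States satisfying EG AG EF (error ∧ beep): {q0, q1, q2, q3, q4, q5, q6}.
q0 ∈ Sat(EG AG EF (error ∧ beep)).

Satisfied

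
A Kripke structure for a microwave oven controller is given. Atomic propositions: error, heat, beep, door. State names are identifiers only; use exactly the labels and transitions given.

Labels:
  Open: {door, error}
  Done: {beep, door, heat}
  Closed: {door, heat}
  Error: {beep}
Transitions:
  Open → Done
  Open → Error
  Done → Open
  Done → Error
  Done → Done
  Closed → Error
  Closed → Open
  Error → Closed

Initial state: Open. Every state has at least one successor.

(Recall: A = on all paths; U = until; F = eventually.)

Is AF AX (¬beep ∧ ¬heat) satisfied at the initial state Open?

No

States satisfying AX (¬beep ∧ ¬heat): ∅.
States satisfying AF AX (¬beep ∧ ¬heat): ∅.
There is a path from Open along which AX (¬beep ∧ ¬heat) never holds.
Open ∉ Sat(AF AX (¬beep ∧ ¬heat)).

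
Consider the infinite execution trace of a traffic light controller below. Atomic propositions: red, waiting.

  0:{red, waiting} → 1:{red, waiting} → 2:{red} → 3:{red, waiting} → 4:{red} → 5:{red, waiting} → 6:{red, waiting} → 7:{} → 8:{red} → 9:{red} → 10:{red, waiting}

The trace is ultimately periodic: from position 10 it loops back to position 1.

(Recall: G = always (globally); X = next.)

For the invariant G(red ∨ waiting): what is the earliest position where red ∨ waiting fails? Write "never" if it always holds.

Check red ∨ waiting at each position in order: 0 ✓, 1 ✓, 2 ✓, 3 ✓, 4 ✓, 5 ✓, 6 ✓.
At position 7 the labels are {}, so red ∨ waiting is false there. This is the first violation.

7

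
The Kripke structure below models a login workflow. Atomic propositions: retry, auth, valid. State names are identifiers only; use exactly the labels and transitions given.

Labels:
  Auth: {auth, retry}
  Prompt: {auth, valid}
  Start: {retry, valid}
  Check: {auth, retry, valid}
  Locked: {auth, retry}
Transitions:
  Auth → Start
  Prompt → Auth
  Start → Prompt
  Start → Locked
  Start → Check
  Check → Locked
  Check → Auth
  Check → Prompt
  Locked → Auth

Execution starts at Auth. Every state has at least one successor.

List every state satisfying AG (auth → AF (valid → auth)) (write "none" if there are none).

{Auth, Prompt, Start, Check, Locked}

States satisfying auth → AF (valid → auth): {Auth, Prompt, Start, Check, Locked}.
States satisfying AG (auth → AF (valid → auth)): {Auth, Prompt, Start, Check, Locked}.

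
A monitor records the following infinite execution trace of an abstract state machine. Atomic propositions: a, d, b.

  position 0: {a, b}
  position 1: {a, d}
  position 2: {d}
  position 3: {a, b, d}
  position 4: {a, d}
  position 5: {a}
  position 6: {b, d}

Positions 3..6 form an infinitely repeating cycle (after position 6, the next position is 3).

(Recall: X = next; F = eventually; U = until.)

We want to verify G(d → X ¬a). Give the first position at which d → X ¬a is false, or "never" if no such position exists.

Check d → X ¬a at each position in order: 0 ✓, 1 ✓.
At position 2 the labels are {d} and the next position 3 has {a, b, d}, so d → X ¬a is false there. This is the first violation.

2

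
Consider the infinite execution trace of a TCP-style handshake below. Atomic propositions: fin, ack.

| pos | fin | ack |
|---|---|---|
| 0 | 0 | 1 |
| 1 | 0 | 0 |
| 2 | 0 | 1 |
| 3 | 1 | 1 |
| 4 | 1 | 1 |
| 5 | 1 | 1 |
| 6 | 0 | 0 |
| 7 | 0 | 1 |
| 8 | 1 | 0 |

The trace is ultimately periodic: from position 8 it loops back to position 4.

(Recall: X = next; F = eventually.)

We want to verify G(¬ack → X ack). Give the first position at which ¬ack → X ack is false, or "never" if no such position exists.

never

¬ack → X ack holds at every position 0..8, and those are all the positions the trace ever visits, so the invariant G(¬ack → X ack) is never violated.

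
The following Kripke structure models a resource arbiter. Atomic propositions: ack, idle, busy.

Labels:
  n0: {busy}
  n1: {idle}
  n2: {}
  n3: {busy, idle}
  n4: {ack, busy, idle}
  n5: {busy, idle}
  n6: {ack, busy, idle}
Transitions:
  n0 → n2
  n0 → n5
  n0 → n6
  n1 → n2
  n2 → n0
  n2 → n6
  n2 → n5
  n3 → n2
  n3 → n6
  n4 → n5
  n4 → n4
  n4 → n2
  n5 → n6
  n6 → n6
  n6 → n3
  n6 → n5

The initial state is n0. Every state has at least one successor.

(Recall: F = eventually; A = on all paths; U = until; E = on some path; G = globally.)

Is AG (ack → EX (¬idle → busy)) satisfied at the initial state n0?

States satisfying ack → EX (¬idle → busy): {n0, n1, n2, n3, n4, n5, n6}.
States satisfying AG (ack → EX (¬idle → busy)): {n0, n1, n2, n3, n4, n5, n6}.
Every state reachable from n0 satisfies ack → EX (¬idle → busy).
n0 ∈ Sat(AG (ack → EX (¬idle → busy))).

Yes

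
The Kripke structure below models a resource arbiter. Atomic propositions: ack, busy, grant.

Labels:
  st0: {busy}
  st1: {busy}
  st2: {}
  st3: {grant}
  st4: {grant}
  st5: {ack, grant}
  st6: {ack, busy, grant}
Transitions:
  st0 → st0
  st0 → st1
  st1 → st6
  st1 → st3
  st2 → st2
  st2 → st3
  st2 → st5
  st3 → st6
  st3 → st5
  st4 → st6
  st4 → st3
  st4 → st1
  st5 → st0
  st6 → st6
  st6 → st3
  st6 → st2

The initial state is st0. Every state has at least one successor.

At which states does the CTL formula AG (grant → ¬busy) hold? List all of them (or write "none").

none

States satisfying grant → ¬busy: {st0, st1, st2, st3, st4, st5}.
States satisfying AG (grant → ¬busy): ∅.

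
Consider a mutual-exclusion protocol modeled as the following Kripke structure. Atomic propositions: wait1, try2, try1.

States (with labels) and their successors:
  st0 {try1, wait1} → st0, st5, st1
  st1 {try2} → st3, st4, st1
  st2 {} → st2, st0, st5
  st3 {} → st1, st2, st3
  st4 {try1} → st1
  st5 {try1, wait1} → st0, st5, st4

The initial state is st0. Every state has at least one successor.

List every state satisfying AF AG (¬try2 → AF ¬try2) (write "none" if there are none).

States satisfying AG (¬try2 → AF ¬try2): {st0, st1, st2, st3, st4, st5}.
States satisfying AF AG (¬try2 → AF ¬try2): {st0, st1, st2, st3, st4, st5}.

{st0, st1, st2, st3, st4, st5}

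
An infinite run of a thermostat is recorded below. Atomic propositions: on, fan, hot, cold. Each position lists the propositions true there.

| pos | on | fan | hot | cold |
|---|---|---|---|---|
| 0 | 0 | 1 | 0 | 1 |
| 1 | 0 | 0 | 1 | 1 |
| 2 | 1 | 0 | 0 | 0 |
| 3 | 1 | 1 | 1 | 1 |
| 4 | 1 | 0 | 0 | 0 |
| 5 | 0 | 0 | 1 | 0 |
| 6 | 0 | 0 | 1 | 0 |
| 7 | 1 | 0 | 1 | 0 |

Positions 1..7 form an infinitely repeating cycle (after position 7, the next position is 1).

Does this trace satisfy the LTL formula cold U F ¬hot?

Satisfied

Walking from position 0: F ¬hot first holds at position 0, and cold holds at every earlier position along the way, so cold U F ¬hot holds.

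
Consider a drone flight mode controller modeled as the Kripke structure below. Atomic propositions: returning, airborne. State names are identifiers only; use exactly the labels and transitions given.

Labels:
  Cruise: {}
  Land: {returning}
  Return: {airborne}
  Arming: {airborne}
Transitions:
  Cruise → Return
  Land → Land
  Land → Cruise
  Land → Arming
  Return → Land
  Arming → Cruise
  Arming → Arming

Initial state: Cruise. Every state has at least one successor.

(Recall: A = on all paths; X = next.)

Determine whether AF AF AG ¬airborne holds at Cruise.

States satisfying AF AG ¬airborne: ∅.
States satisfying AF AF AG ¬airborne: ∅.
There is a path from Cruise along which AF AG ¬airborne never holds.
Cruise ∉ Sat(AF AF AG ¬airborne).

Does not hold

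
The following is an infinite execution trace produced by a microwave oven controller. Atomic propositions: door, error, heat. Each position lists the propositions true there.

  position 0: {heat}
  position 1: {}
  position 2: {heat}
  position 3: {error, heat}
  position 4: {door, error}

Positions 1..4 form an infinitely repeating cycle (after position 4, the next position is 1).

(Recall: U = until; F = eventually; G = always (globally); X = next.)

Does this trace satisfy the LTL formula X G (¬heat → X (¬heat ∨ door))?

The position after 0 is 1; G (¬heat → X (¬heat ∨ door)) is false there.

Does not hold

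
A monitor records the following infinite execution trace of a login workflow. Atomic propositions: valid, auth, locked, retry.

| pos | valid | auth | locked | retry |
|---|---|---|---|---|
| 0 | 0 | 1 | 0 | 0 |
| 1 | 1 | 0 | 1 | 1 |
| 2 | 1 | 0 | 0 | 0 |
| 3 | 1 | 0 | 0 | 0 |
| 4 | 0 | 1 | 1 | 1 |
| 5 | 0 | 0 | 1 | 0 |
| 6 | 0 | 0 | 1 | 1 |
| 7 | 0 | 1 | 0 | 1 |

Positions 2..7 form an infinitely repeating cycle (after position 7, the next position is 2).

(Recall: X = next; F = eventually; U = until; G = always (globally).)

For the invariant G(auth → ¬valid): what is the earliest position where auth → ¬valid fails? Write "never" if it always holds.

auth → ¬valid holds at every position 0..7, and those are all the positions the trace ever visits, so the invariant G(auth → ¬valid) is never violated.

never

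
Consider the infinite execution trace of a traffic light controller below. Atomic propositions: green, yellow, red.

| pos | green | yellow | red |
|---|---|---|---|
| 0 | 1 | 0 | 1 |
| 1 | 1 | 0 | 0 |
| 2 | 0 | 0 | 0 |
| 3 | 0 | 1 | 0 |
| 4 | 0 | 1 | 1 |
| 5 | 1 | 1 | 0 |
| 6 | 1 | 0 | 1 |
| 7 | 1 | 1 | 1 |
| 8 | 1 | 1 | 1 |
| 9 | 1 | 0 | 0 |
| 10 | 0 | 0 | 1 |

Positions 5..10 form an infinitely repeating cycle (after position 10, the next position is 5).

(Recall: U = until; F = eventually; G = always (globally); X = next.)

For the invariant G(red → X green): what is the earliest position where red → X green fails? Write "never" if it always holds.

never

red → X green holds at every position 0..10, and those are all the positions the trace ever visits, so the invariant G(red → X green) is never violated.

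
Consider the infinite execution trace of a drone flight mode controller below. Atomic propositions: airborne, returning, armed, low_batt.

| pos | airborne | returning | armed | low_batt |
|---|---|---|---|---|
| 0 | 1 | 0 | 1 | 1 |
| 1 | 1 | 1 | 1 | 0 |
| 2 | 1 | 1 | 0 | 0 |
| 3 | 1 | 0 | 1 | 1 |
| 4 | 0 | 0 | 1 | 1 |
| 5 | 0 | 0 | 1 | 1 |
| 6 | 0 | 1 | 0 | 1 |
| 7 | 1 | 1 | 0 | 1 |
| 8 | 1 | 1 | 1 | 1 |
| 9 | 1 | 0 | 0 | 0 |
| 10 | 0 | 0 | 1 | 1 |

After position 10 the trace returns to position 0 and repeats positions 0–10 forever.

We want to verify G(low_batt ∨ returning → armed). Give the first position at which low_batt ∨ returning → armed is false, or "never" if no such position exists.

Check low_batt ∨ returning → armed at each position in order: 0 ✓, 1 ✓.
At position 2 the labels are {airborne, returning}, so low_batt ∨ returning → armed is false there. This is the first violation.

2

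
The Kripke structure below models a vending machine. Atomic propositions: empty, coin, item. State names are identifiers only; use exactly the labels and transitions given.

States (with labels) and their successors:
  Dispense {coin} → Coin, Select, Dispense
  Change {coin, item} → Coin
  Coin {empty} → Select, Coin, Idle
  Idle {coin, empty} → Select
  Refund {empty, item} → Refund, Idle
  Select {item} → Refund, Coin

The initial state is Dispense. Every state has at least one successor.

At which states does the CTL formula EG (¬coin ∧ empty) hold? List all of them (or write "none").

States satisfying ¬coin ∧ empty: {Coin, Refund}.
States satisfying EG (¬coin ∧ empty): {Coin, Refund}.

{Coin, Refund}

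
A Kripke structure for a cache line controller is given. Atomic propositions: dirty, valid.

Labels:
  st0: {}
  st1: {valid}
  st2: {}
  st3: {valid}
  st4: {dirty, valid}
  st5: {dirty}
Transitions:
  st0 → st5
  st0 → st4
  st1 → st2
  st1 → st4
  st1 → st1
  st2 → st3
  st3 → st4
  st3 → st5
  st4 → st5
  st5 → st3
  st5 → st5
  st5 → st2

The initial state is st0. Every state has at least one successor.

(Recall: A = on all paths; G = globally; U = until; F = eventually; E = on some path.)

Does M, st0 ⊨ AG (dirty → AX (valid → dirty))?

States satisfying dirty → AX (valid → dirty): {st0, st1, st2, st3, st4}.
States satisfying AG (dirty → AX (valid → dirty)): ∅.
st5 is reachable from st0 and violates dirty → AX (valid → dirty), so AG fails at st0.
st0 ∉ Sat(AG (dirty → AX (valid → dirty))).

No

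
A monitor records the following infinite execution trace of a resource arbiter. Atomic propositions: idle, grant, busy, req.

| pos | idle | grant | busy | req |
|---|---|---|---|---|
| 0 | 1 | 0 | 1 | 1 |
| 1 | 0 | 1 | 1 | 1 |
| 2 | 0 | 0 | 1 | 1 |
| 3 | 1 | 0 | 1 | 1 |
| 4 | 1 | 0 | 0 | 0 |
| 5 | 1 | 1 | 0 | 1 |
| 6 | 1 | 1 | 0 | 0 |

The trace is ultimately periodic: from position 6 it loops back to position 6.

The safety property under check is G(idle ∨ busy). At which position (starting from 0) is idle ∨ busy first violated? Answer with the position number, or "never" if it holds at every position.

never

idle ∨ busy holds at every position 0..6, and those are all the positions the trace ever visits, so the invariant G(idle ∨ busy) is never violated.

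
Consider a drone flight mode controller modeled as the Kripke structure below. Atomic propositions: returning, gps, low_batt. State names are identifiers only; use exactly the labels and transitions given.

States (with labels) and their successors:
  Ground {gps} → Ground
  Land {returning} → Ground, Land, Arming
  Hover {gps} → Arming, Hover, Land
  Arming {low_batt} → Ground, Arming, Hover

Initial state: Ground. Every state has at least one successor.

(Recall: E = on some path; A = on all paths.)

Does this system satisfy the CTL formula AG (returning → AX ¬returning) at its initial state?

States satisfying returning → AX ¬returning: {Ground, Hover, Arming}.
States satisfying AG (returning → AX ¬returning): {Ground}.
Every state reachable from Ground satisfies returning → AX ¬returning.
Ground ∈ Sat(AG (returning → AX ¬returning)).

Holds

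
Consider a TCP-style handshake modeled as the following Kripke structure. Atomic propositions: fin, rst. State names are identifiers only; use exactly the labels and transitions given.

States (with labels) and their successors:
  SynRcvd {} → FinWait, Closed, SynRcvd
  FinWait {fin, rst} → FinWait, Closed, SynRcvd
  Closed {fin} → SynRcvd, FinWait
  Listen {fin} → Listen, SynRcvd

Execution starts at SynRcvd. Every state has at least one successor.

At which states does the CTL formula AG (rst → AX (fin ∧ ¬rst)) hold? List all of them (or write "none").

none

States satisfying rst → AX (fin ∧ ¬rst): {SynRcvd, Closed, Listen}.
States satisfying AG (rst → AX (fin ∧ ¬rst)): ∅.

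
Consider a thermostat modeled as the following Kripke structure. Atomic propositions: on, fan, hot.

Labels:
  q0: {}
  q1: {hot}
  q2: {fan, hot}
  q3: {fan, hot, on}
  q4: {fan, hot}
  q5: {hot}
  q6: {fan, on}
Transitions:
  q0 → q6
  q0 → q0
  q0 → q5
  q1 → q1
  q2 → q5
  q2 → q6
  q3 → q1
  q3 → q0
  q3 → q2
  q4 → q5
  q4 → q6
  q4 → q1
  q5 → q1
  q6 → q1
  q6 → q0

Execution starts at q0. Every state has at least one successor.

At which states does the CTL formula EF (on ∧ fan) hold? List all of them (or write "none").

{q0, q2, q3, q4, q6}

States satisfying on ∧ fan: {q3, q6}.
States satisfying EF (on ∧ fan): {q0, q2, q3, q4, q6}.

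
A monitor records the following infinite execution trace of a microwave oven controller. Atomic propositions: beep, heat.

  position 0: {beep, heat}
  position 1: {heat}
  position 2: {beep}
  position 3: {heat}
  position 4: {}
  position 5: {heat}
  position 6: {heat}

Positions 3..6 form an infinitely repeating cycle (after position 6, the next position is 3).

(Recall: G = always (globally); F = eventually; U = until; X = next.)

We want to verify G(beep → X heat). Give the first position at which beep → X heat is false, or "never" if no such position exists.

never

beep → X heat holds at every position 0..6, and those are all the positions the trace ever visits, so the invariant G(beep → X heat) is never violated.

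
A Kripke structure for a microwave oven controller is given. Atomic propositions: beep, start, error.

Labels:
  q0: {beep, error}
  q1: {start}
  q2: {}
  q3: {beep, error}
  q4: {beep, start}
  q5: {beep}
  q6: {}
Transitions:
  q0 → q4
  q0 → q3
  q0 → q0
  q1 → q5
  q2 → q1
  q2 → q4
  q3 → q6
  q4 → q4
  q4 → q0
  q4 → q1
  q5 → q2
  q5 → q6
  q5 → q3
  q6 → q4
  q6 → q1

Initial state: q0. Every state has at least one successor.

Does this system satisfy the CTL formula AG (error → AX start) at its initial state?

States satisfying error → AX start: {q1, q2, q4, q5, q6}.
States satisfying AG (error → AX start): ∅.
q0 is reachable from q0 and violates error → AX start, so AG fails at q0.
q0 ∉ Sat(AG (error → AX start)).

Violated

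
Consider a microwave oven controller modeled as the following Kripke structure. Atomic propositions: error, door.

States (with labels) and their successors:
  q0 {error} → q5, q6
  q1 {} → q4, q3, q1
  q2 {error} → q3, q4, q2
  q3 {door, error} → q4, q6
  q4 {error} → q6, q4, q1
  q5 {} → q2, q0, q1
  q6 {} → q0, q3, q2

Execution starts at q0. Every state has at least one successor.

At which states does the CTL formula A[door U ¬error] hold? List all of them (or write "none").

{q1, q5, q6}

States satisfying door: {q3}.
States satisfying ¬error: {q1, q5, q6}.
States satisfying A[door U ¬error]: {q1, q5, q6}.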